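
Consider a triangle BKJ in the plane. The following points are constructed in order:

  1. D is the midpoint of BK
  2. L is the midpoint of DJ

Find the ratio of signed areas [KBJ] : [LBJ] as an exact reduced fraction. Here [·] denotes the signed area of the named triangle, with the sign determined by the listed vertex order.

Work in coordinates with B = (0, 0), K = (1, 0), J = (0, 1).
1. D is the midpoint of BK ⇒ D = (1/2, 0)
2. L is the midpoint of DJ ⇒ L = (1/4, 1/2)
2·[KBJ] = -1, 2·[LBJ] = -1/4
[KBJ]:[LBJ] = -1:-1/4 = 4

[KBJ]:[LBJ] = 4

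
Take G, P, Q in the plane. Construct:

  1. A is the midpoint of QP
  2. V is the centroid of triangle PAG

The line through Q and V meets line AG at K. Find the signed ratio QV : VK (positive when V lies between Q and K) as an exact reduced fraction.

QV:VK = -4

Choose coordinates G = (0, 0), P = (1, 0), Q = (0, 1).
1. A is the midpoint of QP ⇒ A = (1/2, 1/2)
2. V is the centroid of triangle PAG ⇒ V = (1/2, 1/6)
line QV meets AG at K = (3/8, 3/8)
V = Q + t·(K−Q) with t = 4/3, so QV:VK = 4/3:-1/3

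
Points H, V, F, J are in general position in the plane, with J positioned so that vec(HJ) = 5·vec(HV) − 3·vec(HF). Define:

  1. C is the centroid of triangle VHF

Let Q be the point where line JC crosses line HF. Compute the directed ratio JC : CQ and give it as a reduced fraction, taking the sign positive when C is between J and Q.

JC:CQ = 14

Choose coordinates H = (0, 0), V = (1, 0), F = (0, 1), J = (5, -3).
1. C is the centroid of triangle VHF ⇒ C = (1/3, 1/3)
line JC meets HF at Q = (0, 4/7)
C = J + t·(Q−J) with t = 14/15, so JC:CQ = 14/15:1/15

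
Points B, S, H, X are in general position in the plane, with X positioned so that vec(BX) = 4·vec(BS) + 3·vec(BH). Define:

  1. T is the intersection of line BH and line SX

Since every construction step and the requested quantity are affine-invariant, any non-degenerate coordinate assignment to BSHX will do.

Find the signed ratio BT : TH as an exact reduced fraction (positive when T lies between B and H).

Choose coordinates B = (0, 0), S = (1, 0), H = (0, 1), X = (4, 3).
1. T is the intersection of line BH and line SX ⇒ T = (0, -1)
T = B + t·(H−B) with t = -1, so BT:TH = t:(1−t) = -1:2

BT:TH = -1/2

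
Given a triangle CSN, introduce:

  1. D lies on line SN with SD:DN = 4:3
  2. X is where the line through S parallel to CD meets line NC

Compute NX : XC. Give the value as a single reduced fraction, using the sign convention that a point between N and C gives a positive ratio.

Choose coordinates C = (0, 0), S = (1, 0), N = (0, 1).
1. D lies on line SN with SD:DN = 4:3 ⇒ D = (3/7, 4/7)
2. X is where the line through S parallel to CD meets line NC ⇒ X = (0, -4/3)
X = N + t·(C−N) with t = 7/3, so NX:XC = t:(1−t) = 7/3:-4/3

NX:XC = -7/4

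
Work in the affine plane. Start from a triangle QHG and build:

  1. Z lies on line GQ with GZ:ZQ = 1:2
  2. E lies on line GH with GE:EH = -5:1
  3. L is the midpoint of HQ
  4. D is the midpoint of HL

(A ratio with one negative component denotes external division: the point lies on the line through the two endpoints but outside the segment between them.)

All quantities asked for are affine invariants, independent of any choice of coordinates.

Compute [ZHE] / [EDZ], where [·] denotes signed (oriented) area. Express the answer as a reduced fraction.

Choose coordinates Q = (0, 0), H = (1, 0), G = (0, 1).
1. Z lies on line GQ with GZ:ZQ = 1:2 ⇒ Z = (0, 2/3)
2. E lies on line GH with GE:EH = -5:1 ⇒ E = (5/4, -1/4)
3. L is the midpoint of HQ ⇒ L = (1/2, 0)
4. D is the midpoint of HL ⇒ D = (3/4, 0)
2·[ZHE] = -1/12, 2·[EDZ] = -7/48
[ZHE]:[EDZ] = -1/12:-7/48 = 4/7

[ZHE]:[EDZ] = 4/7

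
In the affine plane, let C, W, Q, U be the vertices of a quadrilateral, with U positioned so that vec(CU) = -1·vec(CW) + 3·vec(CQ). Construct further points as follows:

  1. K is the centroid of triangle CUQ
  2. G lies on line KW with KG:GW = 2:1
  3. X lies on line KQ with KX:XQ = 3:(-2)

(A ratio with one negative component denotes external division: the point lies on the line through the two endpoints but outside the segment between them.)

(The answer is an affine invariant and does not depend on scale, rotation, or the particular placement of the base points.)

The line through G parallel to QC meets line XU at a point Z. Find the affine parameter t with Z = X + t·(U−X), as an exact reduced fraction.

Assign C = (0, 0), W = (1, 0), Q = (0, 1), U = (-1, 3) — the answer is frame-independent, so this choice is without loss of generality.
1. K is the centroid of triangle CUQ ⇒ K = (-1/3, 4/3)
2. G lies on line KW with KG:GW = 2:1 ⇒ G = (5/9, 4/9)
3. X lies on line KQ with KX:XQ = 3:(-2) ⇒ X = (2/3, 1/3)
through G parallel to QC: direction (0, -1); meets XU at Z = (5/9, 23/45)
Z = X + t·(U−X) with t = 1/15

t = 1/15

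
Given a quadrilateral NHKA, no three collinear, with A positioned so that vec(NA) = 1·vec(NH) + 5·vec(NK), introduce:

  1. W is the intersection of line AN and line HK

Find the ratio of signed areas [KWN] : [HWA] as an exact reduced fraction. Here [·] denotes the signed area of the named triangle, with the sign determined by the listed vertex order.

Assign N = (0, 0), H = (1, 0), K = (0, 1), A = (1, 5) — the answer is frame-independent, so this choice is without loss of generality.
1. W is the intersection of line AN and line HK ⇒ W = (1/6, 5/6)
2·[KWN] = -1/6, 2·[HWA] = -25/6
[KWN]:[HWA] = -1/6:-25/6 = 1/25

[KWN]:[HWA] = 1/25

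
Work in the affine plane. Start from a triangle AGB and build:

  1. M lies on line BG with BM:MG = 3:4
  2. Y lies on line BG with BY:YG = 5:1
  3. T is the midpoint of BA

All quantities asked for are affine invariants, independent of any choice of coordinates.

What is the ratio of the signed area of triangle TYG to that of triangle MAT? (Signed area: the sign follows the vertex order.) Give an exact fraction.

[TYG]:[MAT] = 7/18

Work in coordinates with A = (0, 0), G = (1, 0), B = (0, 1).
1. M lies on line BG with BM:MG = 3:4 ⇒ M = (3/7, 4/7)
2. Y lies on line BG with BY:YG = 5:1 ⇒ Y = (5/6, 1/6)
3. T is the midpoint of BA ⇒ T = (0, 1/2)
2·[TYG] = -1/12, 2·[MAT] = -3/14
[TYG]:[MAT] = -1/12:-3/14 = 7/18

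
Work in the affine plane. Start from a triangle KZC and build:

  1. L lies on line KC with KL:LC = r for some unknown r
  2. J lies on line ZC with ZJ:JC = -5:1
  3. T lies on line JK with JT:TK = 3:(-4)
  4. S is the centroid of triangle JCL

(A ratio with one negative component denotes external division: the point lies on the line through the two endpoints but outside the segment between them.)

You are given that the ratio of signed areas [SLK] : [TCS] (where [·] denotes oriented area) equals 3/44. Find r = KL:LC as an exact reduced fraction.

Choose coordinates K = (0, 0), Z = (1, 0), C = (0, 1).
1. With KL:LC = r, write λ = r/(r+1) so L = K + λ·(C−K); L is affine-linear in λ
2. J lies on line ZC with ZJ:JC = -5:1 ⇒ J = (-1/4, 5/4)
3. T lies on line JK with JT:TK = 3:(-4) ⇒ T = (-1, 5)
4. S is the centroid of triangle JCL ⇒ S is an affine combination of earlier points and hence also affine-linear in λ
Every point depending on L is an affine combination of L and λ-independent points, so each such coordinate is linear in λ; the λ² term in each signed area is a multiple of (C−K)×(C−K) = 0, so 2·[SLK] and 2·[TCS] are each linear in λ. Evaluating at λ=0 and λ=1:
  2·[SLK] = -1/12·λ,   2·[TCS] = 1/3·λ − 7/12
So [SLK]:[TCS] = (-1/12·λ) / (1/3·λ − 7/12). Setting this equal to 3/44:
  -1/12·λ = 3/44·(1/3·λ − 7/12)  ⇒  λ = 3/8
Then r = λ/(1−λ) = (3/8)/(5/8) = 3/5. Check: with r = 3/5, L = (0, 3/8) and [SLK]:[TCS] = 3/44 as required.

r = 3/5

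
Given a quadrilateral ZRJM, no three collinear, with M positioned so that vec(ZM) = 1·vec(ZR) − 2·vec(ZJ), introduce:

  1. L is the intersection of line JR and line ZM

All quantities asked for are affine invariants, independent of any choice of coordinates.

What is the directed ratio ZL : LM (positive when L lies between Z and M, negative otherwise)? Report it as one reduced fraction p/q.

ZL:LM = -1/2

Assign Z = (0, 0), R = (1, 0), J = (0, 1), M = (1, -2) — the answer is frame-independent, so this choice is without loss of generality.
1. L is the intersection of line JR and line ZM ⇒ L = (-1, 2)
L = Z + t·(M−Z) with t = -1, so ZL:LM = t:(1−t) = -1:2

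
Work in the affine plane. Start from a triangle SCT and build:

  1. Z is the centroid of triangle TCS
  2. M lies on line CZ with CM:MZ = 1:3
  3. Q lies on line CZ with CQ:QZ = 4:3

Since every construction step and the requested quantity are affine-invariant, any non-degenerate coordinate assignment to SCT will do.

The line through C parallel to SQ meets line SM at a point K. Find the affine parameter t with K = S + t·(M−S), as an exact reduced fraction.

Choose coordinates S = (0, 0), C = (1, 0), T = (0, 1).
1. Z is the centroid of triangle TCS ⇒ Z = (1/3, 1/3)
2. M lies on line CZ with CM:MZ = 1:3 ⇒ M = (5/6, 1/12)
3. Q lies on line CZ with CQ:QZ = 4:3 ⇒ Q = (13/21, 4/21)
through C parallel to SQ: direction (13/21, 4/21); meets SM at K = (40/27, 4/27)
K = S + t·(M−S) with t = 16/9

t = 16/9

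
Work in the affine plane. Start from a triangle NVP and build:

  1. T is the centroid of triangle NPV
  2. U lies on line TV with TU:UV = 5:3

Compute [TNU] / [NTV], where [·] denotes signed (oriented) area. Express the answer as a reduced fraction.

Assign N = (0, 0), V = (1, 0), P = (0, 1) — the answer is frame-independent, so this choice is without loss of generality.
1. T is the centroid of triangle NPV ⇒ T = (1/3, 1/3)
2. U lies on line TV with TU:UV = 5:3 ⇒ U = (3/4, 1/8)
2·[TNU] = 5/24, 2·[NTV] = -1/3
[TNU]:[NTV] = 5/24:-1/3 = -5/8

[TNU]:[NTV] = -5/8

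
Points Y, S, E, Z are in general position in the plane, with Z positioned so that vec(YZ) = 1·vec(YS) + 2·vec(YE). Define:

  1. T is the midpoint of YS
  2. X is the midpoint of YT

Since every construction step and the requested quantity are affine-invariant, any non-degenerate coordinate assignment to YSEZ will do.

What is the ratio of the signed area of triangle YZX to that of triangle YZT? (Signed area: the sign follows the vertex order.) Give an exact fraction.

[YZX]:[YZT] = 1/2

Assign Y = (0, 0), S = (1, 0), E = (0, 1), Z = (1, 2) — the answer is frame-independent, so this choice is without loss of generality.
1. T is the midpoint of YS ⇒ T = (1/2, 0)
2. X is the midpoint of YT ⇒ X = (1/4, 0)
2·[YZX] = -1/2, 2·[YZT] = -1
[YZX]:[YZT] = -1/2:-1 = 1/2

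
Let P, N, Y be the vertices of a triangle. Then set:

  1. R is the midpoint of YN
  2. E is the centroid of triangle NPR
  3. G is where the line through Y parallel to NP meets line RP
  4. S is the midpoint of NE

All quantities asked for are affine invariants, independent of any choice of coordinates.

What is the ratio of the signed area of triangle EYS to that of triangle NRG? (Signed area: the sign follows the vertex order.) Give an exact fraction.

Assign P = (0, 0), N = (1, 0), Y = (0, 1) — the answer is frame-independent, so this choice is without loss of generality.
1. R is the midpoint of YN ⇒ R = (1/2, 1/2)
2. E is the centroid of triangle NPR ⇒ E = (1/2, 1/6)
3. G is where the line through Y parallel to NP meets line RP ⇒ G = (1, 1)
4. S is the midpoint of NE ⇒ S = (3/4, 1/12)
2·[EYS] = -1/6, 2·[NRG] = -1/2
[EYS]:[NRG] = -1/6:-1/2 = 1/3

[EYS]:[NRG] = 1/3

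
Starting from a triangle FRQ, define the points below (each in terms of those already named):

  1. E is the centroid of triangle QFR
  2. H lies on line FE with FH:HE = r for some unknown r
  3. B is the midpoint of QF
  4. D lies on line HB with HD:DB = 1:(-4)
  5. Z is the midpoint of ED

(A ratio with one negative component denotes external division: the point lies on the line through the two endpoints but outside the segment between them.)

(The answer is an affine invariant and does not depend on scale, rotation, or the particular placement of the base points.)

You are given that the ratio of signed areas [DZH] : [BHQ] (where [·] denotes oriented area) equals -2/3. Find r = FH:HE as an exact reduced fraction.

r = -1/4

Assign F = (0, 0), R = (1, 0), Q = (0, 1) — the answer is frame-independent, so this choice is without loss of generality.
1. E is the centroid of triangle QFR ⇒ E = (1/3, 1/3)
2. With FH:HE = r, write λ = r/(r+1) so H = F + λ·(E−F); H is affine-linear in λ
3. B is the midpoint of QF ⇒ B = (0, 1/2)
4. D lies on line HB with HD:DB = 1:(-4) ⇒ D is an affine combination of earlier points and hence also affine-linear in λ
5. Z is the midpoint of ED ⇒ Z is an affine combination of earlier points and hence also affine-linear in λ
Every point depending on H is an affine combination of H and λ-independent points, so each such coordinate is linear in λ; the λ² term in each signed area is a multiple of (E−F)×(E−F) = 0, so 2·[DZH] and 2·[BHQ] are each linear in λ. Evaluating at λ=0 and λ=1:
  2·[DZH] = -1/36·λ + 1/36,   2·[BHQ] = 1/6·λ
So [DZH]:[BHQ] = (-1/36·λ + 1/36) / (1/6·λ). Setting this equal to -2/3:
  -1/36·λ + 1/36 = -2/3·(1/6·λ)  ⇒  λ = -1/3
Then r = λ/(1−λ) = (-1/3)/(4/3) = -1/4. Check: with r = -1/4, H = (-1/9, -1/9) and [DZH]:[BHQ] = -2/3 as required.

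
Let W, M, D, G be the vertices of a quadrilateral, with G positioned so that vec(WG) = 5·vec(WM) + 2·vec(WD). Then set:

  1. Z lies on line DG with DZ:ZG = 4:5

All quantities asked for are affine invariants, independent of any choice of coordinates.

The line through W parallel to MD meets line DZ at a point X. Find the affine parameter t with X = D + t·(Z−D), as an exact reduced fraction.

Assign W = (0, 0), M = (1, 0), D = (0, 1), G = (5, 2) — the answer is frame-independent, so this choice is without loss of generality.
1. Z lies on line DG with DZ:ZG = 4:5 ⇒ Z = (20/9, 13/9)
through W parallel to MD: direction (-1, 1); meets DZ at X = (-5/6, 5/6)
X = D + t·(Z−D) with t = -3/8

t = -3/8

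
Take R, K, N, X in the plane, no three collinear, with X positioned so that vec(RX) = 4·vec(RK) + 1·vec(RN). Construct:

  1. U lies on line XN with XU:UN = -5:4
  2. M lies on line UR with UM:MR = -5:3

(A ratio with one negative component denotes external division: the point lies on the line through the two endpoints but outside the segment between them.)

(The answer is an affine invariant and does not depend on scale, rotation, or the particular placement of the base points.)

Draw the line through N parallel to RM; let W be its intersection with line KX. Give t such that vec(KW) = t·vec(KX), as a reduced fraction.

Assign R = (0, 0), K = (1, 0), N = (0, 1), X = (4, 1) — the answer is frame-independent, so this choice is without loss of generality.
1. U lies on line XN with XU:UN = -5:4 ⇒ U = (-16, 1)
2. M lies on line UR with UM:MR = -5:3 ⇒ M = (24, -3/2)
through N parallel to RM: direction (24, -3/2); meets KX at W = (64/19, 15/19)
W = K + t·(X−K) with t = 15/19

t = 15/19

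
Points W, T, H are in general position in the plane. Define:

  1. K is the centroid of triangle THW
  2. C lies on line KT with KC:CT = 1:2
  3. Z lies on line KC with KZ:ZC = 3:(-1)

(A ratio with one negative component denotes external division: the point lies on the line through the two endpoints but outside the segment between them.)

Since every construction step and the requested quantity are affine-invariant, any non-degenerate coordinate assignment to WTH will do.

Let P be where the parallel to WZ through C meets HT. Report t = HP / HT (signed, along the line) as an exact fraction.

Work in coordinates with W = (0, 0), T = (1, 0), H = (0, 1).
1. K is the centroid of triangle THW ⇒ K = (1/3, 1/3)
2. C lies on line KT with KC:CT = 1:2 ⇒ C = (5/9, 2/9)
3. Z lies on line KC with KZ:ZC = 3:(-1) ⇒ Z = (2/3, 1/6)
through C parallel to WZ: direction (2/3, 1/6); meets HT at P = (11/15, 4/15)
P = H + t·(T−H) with t = 11/15

t = 11/15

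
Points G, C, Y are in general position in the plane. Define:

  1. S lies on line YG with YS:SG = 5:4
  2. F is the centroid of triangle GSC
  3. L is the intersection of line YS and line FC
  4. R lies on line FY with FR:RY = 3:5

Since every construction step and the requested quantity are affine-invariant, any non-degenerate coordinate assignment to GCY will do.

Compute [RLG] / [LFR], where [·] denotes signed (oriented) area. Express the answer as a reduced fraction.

Choose coordinates G = (0, 0), C = (1, 0), Y = (0, 1).
1. S lies on line YG with YS:SG = 5:4 ⇒ S = (0, 4/9)
2. F is the centroid of triangle GSC ⇒ F = (1/3, 4/27)
3. L is the intersection of line YS and line FC ⇒ L = (0, 2/9)
4. R lies on line FY with FR:RY = 3:5 ⇒ R = (5/24, 101/216)
2·[RLG] = 5/108, 2·[LFR] = 7/72
[RLG]:[LFR] = 5/108:7/72 = 10/21

[RLG]:[LFR] = 10/21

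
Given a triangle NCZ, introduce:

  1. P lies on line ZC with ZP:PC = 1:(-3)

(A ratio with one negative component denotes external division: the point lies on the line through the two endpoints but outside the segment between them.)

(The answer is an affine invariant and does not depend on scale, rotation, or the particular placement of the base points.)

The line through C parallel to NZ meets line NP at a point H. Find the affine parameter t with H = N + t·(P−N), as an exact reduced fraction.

t = -2

Assign N = (0, 0), C = (1, 0), Z = (0, 1) — the answer is frame-independent, so this choice is without loss of generality.
1. P lies on line ZC with ZP:PC = 1:(-3) ⇒ P = (-1/2, 3/2)
through C parallel to NZ: direction (0, 1); meets NP at H = (1, -3)
H = N + t·(P−N) with t = -2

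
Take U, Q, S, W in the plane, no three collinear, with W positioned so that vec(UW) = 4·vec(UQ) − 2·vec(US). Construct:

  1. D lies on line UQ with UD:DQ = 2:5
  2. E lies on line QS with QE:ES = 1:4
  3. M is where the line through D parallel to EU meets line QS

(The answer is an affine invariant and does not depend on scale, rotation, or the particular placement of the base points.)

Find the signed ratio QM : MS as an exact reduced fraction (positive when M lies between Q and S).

Work in coordinates with U = (0, 0), Q = (1, 0), S = (0, 1), W = (4, -2).
1. D lies on line UQ with UD:DQ = 2:5 ⇒ D = (2/7, 0)
2. E lies on line QS with QE:ES = 1:4 ⇒ E = (4/5, 1/5)
3. M is where the line through D parallel to EU meets line QS ⇒ M = (6/7, 1/7)
M = Q + t·(S−Q) with t = 1/7, so QM:MS = t:(1−t) = 1/7:6/7

QM:MS = 1/6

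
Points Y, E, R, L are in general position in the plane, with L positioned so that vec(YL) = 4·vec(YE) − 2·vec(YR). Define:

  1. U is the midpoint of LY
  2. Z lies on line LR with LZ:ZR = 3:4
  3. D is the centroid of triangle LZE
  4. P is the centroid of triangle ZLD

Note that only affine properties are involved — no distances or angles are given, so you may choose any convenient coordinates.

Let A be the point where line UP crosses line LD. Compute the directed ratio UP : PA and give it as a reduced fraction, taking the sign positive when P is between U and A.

UP:PA = -14

Assign Y = (0, 0), E = (1, 0), R = (0, 1), L = (4, -2) — the answer is frame-independent, so this choice is without loss of generality.
1. U is the midpoint of LY ⇒ U = (2, -1)
2. Z lies on line LR with LZ:ZR = 3:4 ⇒ Z = (16/7, -5/7)
3. D is the centroid of triangle LZE ⇒ D = (17/7, -19/21)
4. P is the centroid of triangle ZLD ⇒ P = (61/21, -76/63)
line UP meets LD at A = (835/294, -1051/882)
P = U + t·(A−U) with t = 14/13, so UP:PA = 14/13:-1/13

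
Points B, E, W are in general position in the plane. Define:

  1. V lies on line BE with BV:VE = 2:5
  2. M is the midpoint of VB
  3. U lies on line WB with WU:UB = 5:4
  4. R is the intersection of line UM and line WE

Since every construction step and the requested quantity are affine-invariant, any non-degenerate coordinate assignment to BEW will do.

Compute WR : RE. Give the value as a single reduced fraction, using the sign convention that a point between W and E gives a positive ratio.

Choose coordinates B = (0, 0), E = (1, 0), W = (0, 1).
1. V lies on line BE with BV:VE = 2:5 ⇒ V = (2/7, 0)
2. M is the midpoint of VB ⇒ M = (1/7, 0)
3. U lies on line WB with WU:UB = 5:4 ⇒ U = (0, 4/9)
4. R is the intersection of line UM and line WE ⇒ R = (-5/19, 24/19)
R = W + t·(E−W) with t = -5/19, so WR:RE = t:(1−t) = -5/19:24/19

WR:RE = -5/24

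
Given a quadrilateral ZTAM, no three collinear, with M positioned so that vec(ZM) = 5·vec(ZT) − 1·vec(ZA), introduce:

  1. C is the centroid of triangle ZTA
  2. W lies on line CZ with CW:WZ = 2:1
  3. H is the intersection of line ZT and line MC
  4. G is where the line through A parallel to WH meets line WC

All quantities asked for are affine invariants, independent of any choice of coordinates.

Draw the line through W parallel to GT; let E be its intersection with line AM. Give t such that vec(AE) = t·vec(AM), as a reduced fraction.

t = 1/121

Choose coordinates Z = (0, 0), T = (1, 0), A = (0, 1), M = (5, -1).
1. C is the centroid of triangle ZTA ⇒ C = (1/3, 1/3)
2. W lies on line CZ with CW:WZ = 2:1 ⇒ W = (1/9, 1/9)
3. H is the intersection of line ZT and line MC ⇒ H = (3/2, 0)
4. G is where the line through A parallel to WH meets line WC ⇒ G = (25/27, 25/27)
through W parallel to GT: direction (2/27, -25/27); meets AM at E = (5/121, 119/121)
E = A + t·(M−A) with t = 1/121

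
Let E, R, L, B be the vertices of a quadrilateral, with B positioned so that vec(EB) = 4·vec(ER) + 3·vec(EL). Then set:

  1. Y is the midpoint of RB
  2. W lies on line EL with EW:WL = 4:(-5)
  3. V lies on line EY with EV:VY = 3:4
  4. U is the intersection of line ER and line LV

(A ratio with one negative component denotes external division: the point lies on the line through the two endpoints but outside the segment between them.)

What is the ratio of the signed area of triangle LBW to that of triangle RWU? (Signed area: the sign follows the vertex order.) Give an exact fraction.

[LBW]:[RWU] = -5/2

Work in coordinates with E = (0, 0), R = (1, 0), L = (0, 1), B = (4, 3).
1. Y is the midpoint of RB ⇒ Y = (5/2, 3/2)
2. W lies on line EL with EW:WL = 4:(-5) ⇒ W = (0, -4)
3. V lies on line EY with EV:VY = 3:4 ⇒ V = (15/14, 9/14)
4. U is the intersection of line ER and line LV ⇒ U = (3, 0)
2·[LBW] = -20, 2·[RWU] = 8
[LBW]:[RWU] = -20:8 = -5/2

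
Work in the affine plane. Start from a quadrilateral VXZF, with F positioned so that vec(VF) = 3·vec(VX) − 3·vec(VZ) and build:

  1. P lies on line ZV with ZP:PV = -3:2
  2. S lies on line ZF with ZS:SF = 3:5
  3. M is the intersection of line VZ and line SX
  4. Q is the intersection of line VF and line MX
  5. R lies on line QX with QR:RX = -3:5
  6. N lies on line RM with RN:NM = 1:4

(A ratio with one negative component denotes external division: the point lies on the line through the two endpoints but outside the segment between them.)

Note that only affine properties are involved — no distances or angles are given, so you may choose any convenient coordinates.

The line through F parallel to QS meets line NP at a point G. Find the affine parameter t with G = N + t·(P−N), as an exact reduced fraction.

t = -5/6

Choose coordinates V = (0, 0), X = (1, 0), Z = (0, 1), F = (3, -3).
1. P lies on line ZV with ZP:PV = -3:2 ⇒ P = (0, -2)
2. S lies on line ZF with ZS:SF = 3:5 ⇒ S = (9/8, -1/2)
3. M is the intersection of line VZ and line SX ⇒ M = (0, 4)
4. Q is the intersection of line VF and line MX ⇒ Q = (4/3, -4/3)
5. R lies on line QX with QR:RX = -3:5 ⇒ R = (11/6, -10/3)
6. N lies on line RM with RN:NM = 1:4 ⇒ N = (22/15, -28/15)
through F parallel to QS: direction (-5/24, 5/6); meets NP at G = (121/45, -79/45)
G = N + t·(P−N) with t = -5/6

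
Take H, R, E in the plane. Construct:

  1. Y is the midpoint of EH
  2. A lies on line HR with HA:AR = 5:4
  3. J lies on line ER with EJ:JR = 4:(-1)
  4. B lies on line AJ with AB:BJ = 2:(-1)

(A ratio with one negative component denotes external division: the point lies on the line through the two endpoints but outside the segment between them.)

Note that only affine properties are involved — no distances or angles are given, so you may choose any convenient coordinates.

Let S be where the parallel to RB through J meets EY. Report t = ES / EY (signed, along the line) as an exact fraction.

Set H = (0, 0), R = (1, 0), E = (0, 1); any affine frame gives the same invariant.
1. Y is the midpoint of EH ⇒ Y = (0, 1/2)
2. A lies on line HR with HA:AR = 5:4 ⇒ A = (5/9, 0)
3. J lies on line ER with EJ:JR = 4:(-1) ⇒ J = (4/3, -1/3)
4. B lies on line AJ with AB:BJ = 2:(-1) ⇒ B = (19/9, -2/3)
through J parallel to RB: direction (10/9, -2/3); meets EY at S = (0, 7/15)
S = E + t·(Y−E) with t = 16/15

t = 16/15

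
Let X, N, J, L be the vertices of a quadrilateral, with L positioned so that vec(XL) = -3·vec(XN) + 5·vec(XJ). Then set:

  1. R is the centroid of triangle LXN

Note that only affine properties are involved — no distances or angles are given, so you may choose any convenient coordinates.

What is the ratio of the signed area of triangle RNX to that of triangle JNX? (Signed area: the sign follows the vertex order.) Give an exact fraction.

[RNX]:[JNX] = 5/3

Set X = (0, 0), N = (1, 0), J = (0, 1), L = (-3, 5); any affine frame gives the same invariant.
1. R is the centroid of triangle LXN ⇒ R = (-2/3, 5/3)
2·[RNX] = -5/3, 2·[JNX] = -1
[RNX]:[JNX] = -5/3:-1 = 5/3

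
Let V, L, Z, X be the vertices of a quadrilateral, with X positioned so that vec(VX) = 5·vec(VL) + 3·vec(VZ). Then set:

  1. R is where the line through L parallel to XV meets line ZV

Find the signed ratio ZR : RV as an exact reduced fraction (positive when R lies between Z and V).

ZR:RV = -8/3

Choose coordinates V = (0, 0), L = (1, 0), Z = (0, 1), X = (5, 3).
1. R is where the line through L parallel to XV meets line ZV ⇒ R = (0, -3/5)
R = Z + t·(V−Z) with t = 8/5, so ZR:RV = t:(1−t) = 8/5:-3/5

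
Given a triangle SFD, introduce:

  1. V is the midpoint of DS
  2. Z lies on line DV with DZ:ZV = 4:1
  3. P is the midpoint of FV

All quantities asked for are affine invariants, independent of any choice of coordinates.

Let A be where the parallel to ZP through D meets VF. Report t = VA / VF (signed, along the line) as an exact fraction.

t = 5/2

Work in coordinates with S = (0, 0), F = (1, 0), D = (0, 1).
1. V is the midpoint of DS ⇒ V = (0, 1/2)
2. Z lies on line DV with DZ:ZV = 4:1 ⇒ Z = (0, 3/5)
3. P is the midpoint of FV ⇒ P = (1/2, 1/4)
through D parallel to ZP: direction (1/2, -7/20); meets VF at A = (5/2, -3/4)
A = V + t·(F−V) with t = 5/2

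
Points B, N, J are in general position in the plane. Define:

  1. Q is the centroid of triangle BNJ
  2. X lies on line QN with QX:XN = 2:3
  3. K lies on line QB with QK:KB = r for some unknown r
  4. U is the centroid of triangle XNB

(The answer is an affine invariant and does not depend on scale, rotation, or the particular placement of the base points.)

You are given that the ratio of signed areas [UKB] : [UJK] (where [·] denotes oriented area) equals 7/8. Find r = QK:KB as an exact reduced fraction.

Assign B = (0, 0), N = (1, 0), J = (0, 1) — the answer is frame-independent, so this choice is without loss of generality.
1. Q is the centroid of triangle BNJ ⇒ Q = (1/3, 1/3)
2. X lies on line QN with QX:XN = 2:3 ⇒ X = (3/5, 1/5)
3. With QK:KB = r, write λ = r/(r+1) so K = Q + λ·(B−Q); K is affine-linear in λ
4. U is the centroid of triangle XNB ⇒ U = (8/15, 1/15)
Every point depending on K is an affine combination of K and λ-independent points, so each such coordinate is linear in λ; the λ² term in each signed area is a multiple of (B−Q)×(B−Q) = 0, so 2·[UKB] and 2·[UJK] are each linear in λ. Evaluating at λ=0 and λ=1:
  2·[UKB] = -7/45·λ + 7/45,   2·[UJK] = 22/45·λ + 2/45
So [UKB]:[UJK] = (-7/45·λ + 7/45) / (22/45·λ + 2/45). Setting this equal to 7/8:
  -7/45·λ + 7/45 = 7/8·(22/45·λ + 2/45)  ⇒  λ = 1/5
Then r = λ/(1−λ) = (1/5)/(4/5) = 1/4. Check: with r = 1/4, K = (4/15, 4/15) and [UKB]:[UJK] = 7/8 as required.

r = 1/4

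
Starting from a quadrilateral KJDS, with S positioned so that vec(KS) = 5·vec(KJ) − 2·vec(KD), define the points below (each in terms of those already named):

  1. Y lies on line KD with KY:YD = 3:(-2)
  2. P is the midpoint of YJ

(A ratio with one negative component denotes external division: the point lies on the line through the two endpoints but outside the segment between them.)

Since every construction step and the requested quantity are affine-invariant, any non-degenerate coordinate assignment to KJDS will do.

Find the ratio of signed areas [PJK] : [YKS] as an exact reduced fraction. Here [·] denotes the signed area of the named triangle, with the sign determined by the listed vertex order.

Assign K = (0, 0), J = (1, 0), D = (0, 1), S = (5, -2) — the answer is frame-independent, so this choice is without loss of generality.
1. Y lies on line KD with KY:YD = 3:(-2) ⇒ Y = (0, 3)
2. P is the midpoint of YJ ⇒ P = (1/2, 3/2)
2·[PJK] = -3/2, 2·[YKS] = 15
[PJK]:[YKS] = -3/2:15 = -1/10

[PJK]:[YKS] = -1/10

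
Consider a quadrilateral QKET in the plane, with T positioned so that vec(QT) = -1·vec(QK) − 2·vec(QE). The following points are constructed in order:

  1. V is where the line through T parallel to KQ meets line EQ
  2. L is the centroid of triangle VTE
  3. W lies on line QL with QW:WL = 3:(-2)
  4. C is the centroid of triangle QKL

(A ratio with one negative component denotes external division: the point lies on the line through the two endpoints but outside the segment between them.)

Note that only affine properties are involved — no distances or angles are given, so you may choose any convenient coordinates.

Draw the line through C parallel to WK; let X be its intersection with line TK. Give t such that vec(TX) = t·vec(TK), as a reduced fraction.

t = 1/6

Assign Q = (0, 0), K = (1, 0), E = (0, 1), T = (-1, -2) — the answer is frame-independent, so this choice is without loss of generality.
1. V is where the line through T parallel to KQ meets line EQ ⇒ V = (0, -2)
2. L is the centroid of triangle VTE ⇒ L = (-1/3, -1)
3. W lies on line QL with QW:WL = 3:(-2) ⇒ W = (-1, -3)
4. C is the centroid of triangle QKL ⇒ C = (2/9, -1/3)
through C parallel to WK: direction (2, 3); meets TK at X = (-2/3, -5/3)
X = T + t·(K−T) with t = 1/6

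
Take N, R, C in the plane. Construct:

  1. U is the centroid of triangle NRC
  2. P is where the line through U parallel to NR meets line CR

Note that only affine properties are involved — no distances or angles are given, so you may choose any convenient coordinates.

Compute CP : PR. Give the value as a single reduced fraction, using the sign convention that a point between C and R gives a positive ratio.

CP:PR = 2

Work in coordinates with N = (0, 0), R = (1, 0), C = (0, 1).
1. U is the centroid of triangle NRC ⇒ U = (1/3, 1/3)
2. P is where the line through U parallel to NR meets line CR ⇒ P = (2/3, 1/3)
P = C + t·(R−C) with t = 2/3, so CP:PR = t:(1−t) = 2/3:1/3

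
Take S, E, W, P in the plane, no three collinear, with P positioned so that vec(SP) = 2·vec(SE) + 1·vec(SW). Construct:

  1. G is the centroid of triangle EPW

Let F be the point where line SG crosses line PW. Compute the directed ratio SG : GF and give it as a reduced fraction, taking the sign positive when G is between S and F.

Choose coordinates S = (0, 0), E = (1, 0), W = (0, 1), P = (2, 1).
1. G is the centroid of triangle EPW ⇒ G = (1, 2/3)
line SG meets PW at F = (3/2, 1)
G = S + t·(F−S) with t = 2/3, so SG:GF = 2/3:1/3

SG:GF = 2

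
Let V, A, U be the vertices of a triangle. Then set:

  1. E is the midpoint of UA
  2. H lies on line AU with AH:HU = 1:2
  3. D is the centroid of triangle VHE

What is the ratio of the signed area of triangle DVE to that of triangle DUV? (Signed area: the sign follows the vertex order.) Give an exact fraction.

Assign V = (0, 0), A = (1, 0), U = (0, 1) — the answer is frame-independent, so this choice is without loss of generality.
1. E is the midpoint of UA ⇒ E = (1/2, 1/2)
2. H lies on line AU with AH:HU = 1:2 ⇒ H = (2/3, 1/3)
3. D is the centroid of triangle VHE ⇒ D = (7/18, 5/18)
2·[DVE] = -1/18, 2·[DUV] = 7/18
[DVE]:[DUV] = -1/18:7/18 = -1/7

[DVE]:[DUV] = -1/7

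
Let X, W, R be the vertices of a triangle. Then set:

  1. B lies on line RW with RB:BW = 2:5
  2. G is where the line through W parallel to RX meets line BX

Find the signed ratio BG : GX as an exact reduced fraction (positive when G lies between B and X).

Assign X = (0, 0), W = (1, 0), R = (0, 1) — the answer is frame-independent, so this choice is without loss of generality.
1. B lies on line RW with RB:BW = 2:5 ⇒ B = (2/7, 5/7)
2. G is where the line through W parallel to RX meets line BX ⇒ G = (1, 5/2)
G = B + t·(X−B) with t = -5/2, so BG:GX = t:(1−t) = -5/2:7/2

BG:GX = -5/7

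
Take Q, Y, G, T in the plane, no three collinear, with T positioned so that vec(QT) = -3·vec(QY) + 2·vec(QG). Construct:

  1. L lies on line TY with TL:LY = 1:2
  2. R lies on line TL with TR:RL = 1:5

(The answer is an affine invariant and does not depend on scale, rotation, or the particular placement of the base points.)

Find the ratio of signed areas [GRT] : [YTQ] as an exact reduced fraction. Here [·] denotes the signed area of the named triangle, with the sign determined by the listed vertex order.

Set Q = (0, 0), Y = (1, 0), G = (0, 1), T = (-3, 2); any affine frame gives the same invariant.
1. L lies on line TY with TL:LY = 1:2 ⇒ L = (-5/3, 4/3)
2. R lies on line TL with TR:RL = 1:5 ⇒ R = (-25/9, 17/9)
2·[GRT] = -1/9, 2·[YTQ] = 2
[GRT]:[YTQ] = -1/9:2 = -1/18

[GRT]:[YTQ] = -1/18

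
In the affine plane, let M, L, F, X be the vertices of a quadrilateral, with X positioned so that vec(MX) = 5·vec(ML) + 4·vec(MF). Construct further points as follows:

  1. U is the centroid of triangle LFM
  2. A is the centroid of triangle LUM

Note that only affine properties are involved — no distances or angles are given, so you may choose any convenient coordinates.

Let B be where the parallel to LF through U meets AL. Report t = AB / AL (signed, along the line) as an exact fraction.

t = 1/4

Work in coordinates with M = (0, 0), L = (1, 0), F = (0, 1), X = (5, 4).
1. U is the centroid of triangle LFM ⇒ U = (1/3, 1/3)
2. A is the centroid of triangle LUM ⇒ A = (4/9, 1/9)
through U parallel to LF: direction (-1, 1); meets AL at B = (7/12, 1/12)
B = A + t·(L−A) with t = 1/4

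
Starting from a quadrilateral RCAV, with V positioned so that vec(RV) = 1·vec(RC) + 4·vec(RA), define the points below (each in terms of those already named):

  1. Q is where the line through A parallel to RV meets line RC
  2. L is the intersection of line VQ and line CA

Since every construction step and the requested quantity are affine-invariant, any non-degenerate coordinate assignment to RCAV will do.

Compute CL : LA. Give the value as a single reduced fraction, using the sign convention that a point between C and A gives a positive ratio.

Assign R = (0, 0), C = (1, 0), A = (0, 1), V = (1, 4) — the answer is frame-independent, so this choice is without loss of generality.
1. Q is where the line through A parallel to RV meets line RC ⇒ Q = (-1/4, 0)
2. L is the intersection of line VQ and line CA ⇒ L = (1/21, 20/21)
L = C + t·(A−C) with t = 20/21, so CL:LA = t:(1−t) = 20/21:1/21

CL:LA = 20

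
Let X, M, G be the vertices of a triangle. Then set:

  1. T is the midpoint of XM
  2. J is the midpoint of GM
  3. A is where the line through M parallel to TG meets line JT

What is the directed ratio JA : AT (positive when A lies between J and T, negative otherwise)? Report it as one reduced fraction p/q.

JA:AT = -1/2

Work in coordinates with X = (0, 0), M = (1, 0), G = (0, 1).
1. T is the midpoint of XM ⇒ T = (1/2, 0)
2. J is the midpoint of GM ⇒ J = (1/2, 1/2)
3. A is where the line through M parallel to TG meets line JT ⇒ A = (1/2, 1)
A = J + t·(T−J) with t = -1, so JA:AT = t:(1−t) = -1:2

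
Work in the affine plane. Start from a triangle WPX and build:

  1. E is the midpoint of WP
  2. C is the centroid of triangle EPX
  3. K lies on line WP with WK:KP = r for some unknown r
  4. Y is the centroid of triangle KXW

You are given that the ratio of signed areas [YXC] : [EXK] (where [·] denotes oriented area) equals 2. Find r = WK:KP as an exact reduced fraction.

Assign W = (0, 0), P = (1, 0), X = (0, 1) — the answer is frame-independent, so this choice is without loss of generality.
1. E is the midpoint of WP ⇒ E = (1/2, 0)
2. C is the centroid of triangle EPX ⇒ C = (1/2, 1/3)
3. With WK:KP = r, write λ = r/(r+1) so K = W + λ·(P−W); K is affine-linear in λ
4. Y is the centroid of triangle KXW ⇒ Y is an affine combination of earlier points and hence also affine-linear in λ
Every point depending on K is an affine combination of K and λ-independent points, so each such coordinate is linear in λ; the λ² term in each signed area is a multiple of (P−W)×(P−W) = 0, so 2·[YXC] and 2·[EXK] are each linear in λ. Evaluating at λ=0 and λ=1:
  2·[YXC] = 2/9·λ − 1/3,   2·[EXK] = −λ + 1/2
So [YXC]:[EXK] = (2/9·λ − 1/3) / (−λ + 1/2). Setting this equal to 2:
  2/9·λ − 1/3 = 2·(−λ + 1/2)  ⇒  λ = 3/5
Then r = λ/(1−λ) = (3/5)/(2/5) = 3/2. Check: with r = 3/2, K = (3/5, 0) and [YXC]:[EXK] = 2 as required.

r = 3/2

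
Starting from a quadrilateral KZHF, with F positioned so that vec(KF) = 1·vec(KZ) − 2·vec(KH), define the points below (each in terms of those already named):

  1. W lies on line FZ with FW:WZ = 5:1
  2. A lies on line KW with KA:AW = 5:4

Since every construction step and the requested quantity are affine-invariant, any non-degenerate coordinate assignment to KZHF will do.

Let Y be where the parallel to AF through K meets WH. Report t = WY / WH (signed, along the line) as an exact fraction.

t = 15/11

Work in coordinates with K = (0, 0), Z = (1, 0), H = (0, 1), F = (1, -2).
1. W lies on line FZ with FW:WZ = 5:1 ⇒ W = (1, -1/3)
2. A lies on line KW with KA:AW = 5:4 ⇒ A = (5/9, -5/27)
through K parallel to AF: direction (4/9, -49/27); meets WH at Y = (-4/11, 49/33)
Y = W + t·(H−W) with t = 15/11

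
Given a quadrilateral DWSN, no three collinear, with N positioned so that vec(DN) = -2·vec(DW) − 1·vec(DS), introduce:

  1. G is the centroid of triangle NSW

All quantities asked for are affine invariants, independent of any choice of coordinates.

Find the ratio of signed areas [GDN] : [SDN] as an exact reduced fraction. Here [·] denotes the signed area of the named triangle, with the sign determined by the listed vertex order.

[GDN]:[SDN] = 1/6

Set D = (0, 0), W = (1, 0), S = (0, 1), N = (-2, -1); any affine frame gives the same invariant.
1. G is the centroid of triangle NSW ⇒ G = (-1/3, 0)
2·[GDN] = -1/3, 2·[SDN] = -2
[GDN]:[SDN] = -1/3:-2 = 1/6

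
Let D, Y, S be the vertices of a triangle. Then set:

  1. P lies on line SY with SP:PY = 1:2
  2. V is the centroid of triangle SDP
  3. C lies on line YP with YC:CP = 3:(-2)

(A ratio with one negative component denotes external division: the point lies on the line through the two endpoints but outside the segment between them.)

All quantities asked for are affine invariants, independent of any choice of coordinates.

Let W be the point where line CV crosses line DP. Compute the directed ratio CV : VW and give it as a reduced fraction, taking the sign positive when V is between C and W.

CV:VW = 11

Choose coordinates D = (0, 0), Y = (1, 0), S = (0, 1).
1. P lies on line SY with SP:PY = 1:2 ⇒ P = (1/3, 2/3)
2. V is the centroid of triangle SDP ⇒ V = (1/9, 5/9)
3. C lies on line YP with YC:CP = 3:(-2) ⇒ C = (-1, 2)
line CV meets DP at W = (7/33, 14/33)
V = C + t·(W−C) with t = 11/12, so CV:VW = 11/12:1/12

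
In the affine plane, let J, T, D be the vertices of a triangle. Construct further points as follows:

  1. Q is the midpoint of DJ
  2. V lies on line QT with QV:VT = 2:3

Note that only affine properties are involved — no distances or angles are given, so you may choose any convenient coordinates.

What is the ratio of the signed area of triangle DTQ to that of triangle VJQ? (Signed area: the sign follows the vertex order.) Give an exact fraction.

[DTQ]:[VJQ] = 5/2

Assign J = (0, 0), T = (1, 0), D = (0, 1) — the answer is frame-independent, so this choice is without loss of generality.
1. Q is the midpoint of DJ ⇒ Q = (0, 1/2)
2. V lies on line QT with QV:VT = 2:3 ⇒ V = (2/5, 3/10)
2·[DTQ] = -1/2, 2·[VJQ] = -1/5
[DTQ]:[VJQ] = -1/2:-1/5 = 5/2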